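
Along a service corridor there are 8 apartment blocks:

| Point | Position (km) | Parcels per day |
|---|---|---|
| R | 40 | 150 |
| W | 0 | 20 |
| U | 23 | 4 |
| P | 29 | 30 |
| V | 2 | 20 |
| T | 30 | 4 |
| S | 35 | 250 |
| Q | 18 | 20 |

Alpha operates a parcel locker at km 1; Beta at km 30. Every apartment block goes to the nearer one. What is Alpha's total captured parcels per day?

40

The indifferent point is the midpoint (1+30)/2 = 15.5; apartment blocks left of it (closer to Alpha at 1) go to Alpha, those right go to Beta.
  W at 0 (w=20) → Alpha
  V at 2 (w=20) → Alpha
  Q at 18 (w=20) → Beta
  U at 23 (w=4) → Beta
  P at 29 (w=30) → Beta
  T at 30 (w=4) → Beta
  S at 35 (w=250) → Beta
  R at 40 (w=150) → Beta
Alpha captures 40; Beta captures 458.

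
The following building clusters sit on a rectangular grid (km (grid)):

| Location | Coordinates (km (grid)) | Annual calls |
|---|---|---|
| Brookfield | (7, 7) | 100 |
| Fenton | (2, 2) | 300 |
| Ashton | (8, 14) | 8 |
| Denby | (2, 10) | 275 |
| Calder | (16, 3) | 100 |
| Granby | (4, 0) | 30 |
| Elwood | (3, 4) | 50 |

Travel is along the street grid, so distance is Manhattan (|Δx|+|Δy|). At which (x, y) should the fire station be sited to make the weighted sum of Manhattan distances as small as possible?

Manhattan distance separates: Σwᵢ(|x−xᵢ|+|y−yᵢ|) = Σwᵢ|x−xᵢ| + Σwᵢ|y−yᵢ|, so x and y are optimised independently as 1-D weighted medians.
Total weight W = 863; half = 431.5.
x-coordinate, sorted with cumulative weight:
  x=2 (Fenton, w=300) cum 300
  x=2 (Denby, w=275) cum 575  ← median
  x=3 (Elwood, w=50) cum 625
  x=4 (Granby, w=30) cum 655
  x=7 (Brookfield, w=100) cum 755
  x=8 (Ashton, w=8) cum 763
  x=16 (Calder, w=100) cum 863
⇒ x* = 2
y-coordinate, sorted with cumulative weight:
  y=0 (Granby, w=30) cum 30
  y=2 (Fenton, w=300) cum 330
  y=3 (Calder, w=100) cum 430
  y=4 (Elwood, w=50) cum 480  ← median
  y=7 (Brookfield, w=100) cum 580
  y=10 (Denby, w=275) cum 855
  y=14 (Ashton, w=8) cum 863
⇒ y* = 4

(2, 4)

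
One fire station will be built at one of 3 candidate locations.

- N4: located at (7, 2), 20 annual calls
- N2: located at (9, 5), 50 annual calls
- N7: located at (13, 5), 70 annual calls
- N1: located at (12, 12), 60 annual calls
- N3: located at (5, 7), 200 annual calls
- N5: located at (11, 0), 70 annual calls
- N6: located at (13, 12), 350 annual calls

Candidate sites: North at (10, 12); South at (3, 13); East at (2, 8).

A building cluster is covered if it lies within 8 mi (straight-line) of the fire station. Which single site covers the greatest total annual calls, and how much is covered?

North, covering 730

Coverage radius r = 8 mi; a point is covered iff (Δx)²+(Δy)² ≤ 8² = 64.
  North (10, 12): covers {N2, N7, N1, N3, N6} → 730
  South (3, 13): covers {N3} → 200
  East (2, 8): covers {N4, N2, N3} → 270
Maximum coverage at North: 730 annual calls.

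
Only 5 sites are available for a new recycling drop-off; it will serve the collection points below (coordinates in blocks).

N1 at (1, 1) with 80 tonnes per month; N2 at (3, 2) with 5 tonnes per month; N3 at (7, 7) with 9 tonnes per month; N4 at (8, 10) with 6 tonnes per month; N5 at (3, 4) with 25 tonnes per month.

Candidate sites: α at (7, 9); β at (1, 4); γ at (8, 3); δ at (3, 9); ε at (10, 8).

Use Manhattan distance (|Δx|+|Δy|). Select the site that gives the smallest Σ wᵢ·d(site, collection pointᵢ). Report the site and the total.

β, total 469 blocks

Total weighted distance at each candidate:
  α (7, 9): total = 1430
  β (1, 4): total = 469
  γ (8, 3): total = 987
  δ (3, 9): total = 1050
  ε (10, 8): total = 1680
Minimum is at β with total 469 blocks.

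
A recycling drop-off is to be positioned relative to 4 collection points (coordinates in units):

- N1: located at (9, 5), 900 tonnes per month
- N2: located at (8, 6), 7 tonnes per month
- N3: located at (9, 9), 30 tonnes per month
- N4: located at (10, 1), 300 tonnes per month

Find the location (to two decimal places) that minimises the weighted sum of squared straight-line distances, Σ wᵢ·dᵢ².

The minimiser of Σwᵢ‖p−pᵢ‖² is the weighted centroid p* = (Σwᵢpᵢ)/(Σwᵢ).
Σwᵢ = 1237.
Σwᵢxᵢ = 900·9 + 7·8 + 30·9 + 300·10 = 11426.
Σwᵢyᵢ = 900·5 + 7·6 + 30·9 + 300·1 = 5112.
x* = 11426/1237 = 9.24, y* = 5112/1237 = 4.13.

(9.24, 4.13)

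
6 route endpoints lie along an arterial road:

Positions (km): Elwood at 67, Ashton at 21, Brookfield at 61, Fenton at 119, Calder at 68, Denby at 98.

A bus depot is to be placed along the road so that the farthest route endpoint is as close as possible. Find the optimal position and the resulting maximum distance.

location 70, max distance 49

The 1-center on a line is the midpoint of the two extreme points: leftmost at 21, rightmost at 119.
Optimal location = (21 + 119)/2 = 70; maximum distance = (119 − 21)/2 = 49.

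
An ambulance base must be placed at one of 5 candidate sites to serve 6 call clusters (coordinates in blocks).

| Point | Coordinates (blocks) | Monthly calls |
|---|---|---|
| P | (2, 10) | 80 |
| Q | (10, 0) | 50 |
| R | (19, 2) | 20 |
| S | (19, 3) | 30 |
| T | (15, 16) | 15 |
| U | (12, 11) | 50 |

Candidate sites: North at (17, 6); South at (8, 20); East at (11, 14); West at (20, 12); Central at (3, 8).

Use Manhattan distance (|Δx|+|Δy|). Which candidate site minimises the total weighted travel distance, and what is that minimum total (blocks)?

Central, total 2960 blocks

Total weighted distance at each candidate:
  North (17, 6): total = 3120
  South (8, 20): total = 4615
  East (11, 14): total = 3050
  West (20, 12): total = 3805
  Central (3, 8): total = 2960
Minimum is at Central with total 2960 blocks.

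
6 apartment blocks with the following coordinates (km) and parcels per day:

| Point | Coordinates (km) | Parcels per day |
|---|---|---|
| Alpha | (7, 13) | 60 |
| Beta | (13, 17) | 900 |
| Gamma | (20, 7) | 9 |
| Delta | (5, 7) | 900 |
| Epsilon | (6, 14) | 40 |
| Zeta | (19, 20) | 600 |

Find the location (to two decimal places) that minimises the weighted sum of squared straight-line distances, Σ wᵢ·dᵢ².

The minimiser of Σwᵢ‖p−pᵢ‖² is the weighted centroid p* = (Σwᵢpᵢ)/(Σwᵢ).
Σwᵢ = 2509.
Σwᵢxᵢ = 60·7 + 900·13 + 9·20 + 900·5 + 40·6 + 600·19 = 28440.
Σwᵢyᵢ = 60·13 + 900·17 + 9·7 + 900·7 + 40·14 + 600·20 = 35003.
x* = 28440/2509 = 11.34, y* = 35003/2509 = 13.95.

(11.34, 13.95)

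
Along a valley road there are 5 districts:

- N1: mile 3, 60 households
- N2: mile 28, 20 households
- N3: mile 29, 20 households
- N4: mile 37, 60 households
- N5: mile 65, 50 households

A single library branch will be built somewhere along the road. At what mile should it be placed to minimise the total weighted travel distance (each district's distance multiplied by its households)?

x = 37

For a sum of weighted absolute distances on a line, the optimum is the weighted median (not the mean). Total weight W = 210; half-weight = 105.
Sort by position and accumulate weight:
  mile 3 (N1, w=60) → cum 60
  mile 28 (N2, w=20) → cum 80
  mile 29 (N3, w=20) → cum 100
  mile 37 (N4, w=60) → cum 160  ≥ 105 → median here
  mile 65 (N5, w=50) → cum 210
Optimal location: mile 37.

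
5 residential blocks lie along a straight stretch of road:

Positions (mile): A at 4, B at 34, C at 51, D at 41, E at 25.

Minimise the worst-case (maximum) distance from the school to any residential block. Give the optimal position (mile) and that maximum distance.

location 27.5, max distance 23.5

The 1-center on a line is the midpoint of the two extreme points: leftmost at 4, rightmost at 51.
Optimal location = (4 + 51)/2 = 27.5; maximum distance = (51 − 4)/2 = 23.5.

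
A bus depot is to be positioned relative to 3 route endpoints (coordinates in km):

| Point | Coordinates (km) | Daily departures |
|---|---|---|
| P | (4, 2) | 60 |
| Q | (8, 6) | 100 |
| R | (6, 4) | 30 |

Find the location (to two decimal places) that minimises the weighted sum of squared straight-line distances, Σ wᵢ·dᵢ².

The minimiser of Σwᵢ‖p−pᵢ‖² is the weighted centroid p* = (Σwᵢpᵢ)/(Σwᵢ).
Σwᵢ = 190.
Σwᵢxᵢ = 60·4 + 100·8 + 30·6 = 1220.
Σwᵢyᵢ = 60·2 + 100·6 + 30·4 = 840.
x* = 1220/190 = 6.42, y* = 840/190 = 4.42.

(6.42, 4.42)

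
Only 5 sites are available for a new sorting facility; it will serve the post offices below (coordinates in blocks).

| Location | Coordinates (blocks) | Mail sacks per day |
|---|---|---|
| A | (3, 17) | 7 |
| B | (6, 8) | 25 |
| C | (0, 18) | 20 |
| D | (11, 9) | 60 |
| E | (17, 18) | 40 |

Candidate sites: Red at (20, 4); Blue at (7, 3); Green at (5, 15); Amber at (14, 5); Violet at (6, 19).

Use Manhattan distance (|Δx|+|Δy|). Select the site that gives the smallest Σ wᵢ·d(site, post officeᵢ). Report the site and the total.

Green, total 1708 blocks

Total weighted distance at each candidate:
  Red (20, 4): total = 2860
  Blue (7, 3): total = 2316
  Green (5, 15): total = 1708
  Amber (14, 5): total = 2036
  Violet (6, 19): total = 1830
Minimum is at Green with total 1708 blocks.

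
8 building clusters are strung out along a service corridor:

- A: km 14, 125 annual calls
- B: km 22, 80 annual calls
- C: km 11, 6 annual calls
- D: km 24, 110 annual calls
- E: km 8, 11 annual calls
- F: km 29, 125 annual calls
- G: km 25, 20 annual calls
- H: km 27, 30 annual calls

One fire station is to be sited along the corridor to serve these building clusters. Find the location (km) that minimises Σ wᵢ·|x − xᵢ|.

x = 24

For a sum of weighted absolute distances on a line, the optimum is the weighted median (not the mean). Total weight W = 507; half-weight = 253.5.
Sort by position and accumulate weight:
  km 8 (E, w=11) → cum 11
  km 11 (C, w=6) → cum 17
  km 14 (A, w=125) → cum 142
  km 22 (B, w=80) → cum 222
  km 24 (D, w=110) → cum 332  ≥ 253.5 → median here
  km 25 (G, w=20) → cum 352
  km 27 (H, w=30) → cum 382
  km 29 (F, w=125) → cum 507
Optimal location: km 24.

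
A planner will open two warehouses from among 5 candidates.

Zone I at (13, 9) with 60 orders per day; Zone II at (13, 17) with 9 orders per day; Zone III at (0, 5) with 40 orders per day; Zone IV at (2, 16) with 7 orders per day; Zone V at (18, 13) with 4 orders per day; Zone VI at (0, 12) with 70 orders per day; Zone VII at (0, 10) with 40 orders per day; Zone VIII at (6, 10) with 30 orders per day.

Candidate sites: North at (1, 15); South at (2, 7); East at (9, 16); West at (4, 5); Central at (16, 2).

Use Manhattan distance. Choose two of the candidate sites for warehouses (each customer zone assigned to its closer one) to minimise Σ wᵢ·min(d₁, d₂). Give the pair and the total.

{North, South}, total 1846

Evaluate every pair (each demand assigned to the nearer of the two):
  {North, South}: total = 1846
  {South, East}: total = 1862
  {North, West}: total = 1886
  {South, Central}: total = 1937
  {North, East}: total = 1997
  {North, Central}: total = 2052
  {South, West}: total = 2180
  {East, West}: total = 2302
  {West, Central}: total = 2405
  {East, Central}: total = 3282
Best pair: {North, South} with total 1846.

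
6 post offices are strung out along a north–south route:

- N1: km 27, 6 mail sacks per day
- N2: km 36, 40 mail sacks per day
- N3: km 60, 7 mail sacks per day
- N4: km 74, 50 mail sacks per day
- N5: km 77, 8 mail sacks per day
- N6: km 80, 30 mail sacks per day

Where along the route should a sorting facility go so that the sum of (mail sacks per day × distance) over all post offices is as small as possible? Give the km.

For a sum of weighted absolute distances on a line, the optimum is the weighted median (not the mean). Total weight W = 141; half-weight = 70.5.
Sort by position and accumulate weight:
  km 27 (N1, w=6) → cum 6
  km 36 (N2, w=40) → cum 46
  km 60 (N3, w=7) → cum 53
  km 74 (N4, w=50) → cum 103  ≥ 70.5 → median here
  km 77 (N5, w=8) → cum 111
  km 80 (N6, w=30) → cum 141
Optimal location: km 74.

x = 74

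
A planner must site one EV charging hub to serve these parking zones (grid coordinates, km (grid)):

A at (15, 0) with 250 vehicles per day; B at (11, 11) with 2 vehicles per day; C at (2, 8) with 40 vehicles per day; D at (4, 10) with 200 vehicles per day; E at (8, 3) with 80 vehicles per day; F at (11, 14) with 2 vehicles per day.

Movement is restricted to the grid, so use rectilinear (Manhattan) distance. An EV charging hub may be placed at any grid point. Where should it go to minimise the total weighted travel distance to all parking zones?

Manhattan distance separates: Σwᵢ(|x−xᵢ|+|y−yᵢ|) = Σwᵢ|x−xᵢ| + Σwᵢ|y−yᵢ|, so x and y are optimised independently as 1-D weighted medians.
Total weight W = 574; half = 287.
x-coordinate, sorted with cumulative weight:
  x=2 (C, w=40) cum 40
  x=4 (D, w=200) cum 240
  x=8 (E, w=80) cum 320  ← median
  x=11 (B, w=2) cum 322
  x=11 (F, w=2) cum 324
  x=15 (A, w=250) cum 574
⇒ x* = 8
y-coordinate, sorted with cumulative weight:
  y=0 (A, w=250) cum 250
  y=3 (E, w=80) cum 330  ← median
  y=8 (C, w=40) cum 370
  y=10 (D, w=200) cum 570
  y=11 (B, w=2) cum 572
  y=14 (F, w=2) cum 574
⇒ y* = 3

(8, 3)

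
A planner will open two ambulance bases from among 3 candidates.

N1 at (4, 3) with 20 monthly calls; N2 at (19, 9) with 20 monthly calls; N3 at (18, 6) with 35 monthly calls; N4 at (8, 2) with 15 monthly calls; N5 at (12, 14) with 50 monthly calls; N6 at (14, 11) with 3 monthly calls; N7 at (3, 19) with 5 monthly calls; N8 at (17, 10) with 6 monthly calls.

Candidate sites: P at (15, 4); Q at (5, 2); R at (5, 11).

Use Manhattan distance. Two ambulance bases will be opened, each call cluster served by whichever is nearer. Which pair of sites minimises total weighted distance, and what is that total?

Evaluate every pair (each demand assigned to the nearer of the two):
  {P, Q}: total = 1257
  {P, R}: total = 1292
  {Q, R}: total = 1655
Best pair: {P, Q} with total 1257.

{P, Q}, total 1257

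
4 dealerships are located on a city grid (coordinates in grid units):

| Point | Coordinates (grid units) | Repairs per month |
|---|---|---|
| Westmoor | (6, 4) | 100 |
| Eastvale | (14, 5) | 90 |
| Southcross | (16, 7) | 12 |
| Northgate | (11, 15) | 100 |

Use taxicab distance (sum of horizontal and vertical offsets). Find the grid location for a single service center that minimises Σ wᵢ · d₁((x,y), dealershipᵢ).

Manhattan distance separates: Σwᵢ(|x−xᵢ|+|y−yᵢ|) = Σwᵢ|x−xᵢ| + Σwᵢ|y−yᵢ|, so x and y are optimised independently as 1-D weighted medians.
Total weight W = 302; half = 151.
x-coordinate, sorted with cumulative weight:
  x=6 (Westmoor, w=100) cum 100
  x=11 (Northgate, w=100) cum 200  ← median
  x=14 (Eastvale, w=90) cum 290
  x=16 (Southcross, w=12) cum 302
⇒ x* = 11
y-coordinate, sorted with cumulative weight:
  y=4 (Westmoor, w=100) cum 100
  y=5 (Eastvale, w=90) cum 190  ← median
  y=7 (Southcross, w=12) cum 202
  y=15 (Northgate, w=100) cum 302
⇒ y* = 5

(11, 5)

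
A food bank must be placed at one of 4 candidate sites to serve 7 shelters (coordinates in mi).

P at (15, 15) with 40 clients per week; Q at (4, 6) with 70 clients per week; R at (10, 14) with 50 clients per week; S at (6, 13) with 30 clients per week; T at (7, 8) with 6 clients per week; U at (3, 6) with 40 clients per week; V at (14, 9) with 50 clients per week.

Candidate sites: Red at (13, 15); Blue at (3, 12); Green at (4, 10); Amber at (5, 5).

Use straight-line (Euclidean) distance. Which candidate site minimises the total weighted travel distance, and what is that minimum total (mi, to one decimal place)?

Green, total 1921.1 mi

Total weighted distance at each candidate:
  Red (13, 15): total = 2245.1
  Blue (3, 12): total = 2223.5
  Green (4, 10): total = 1921.1
  Amber (5, 5): total = 2024.8
Minimum is at Green with total 1921.1 mi.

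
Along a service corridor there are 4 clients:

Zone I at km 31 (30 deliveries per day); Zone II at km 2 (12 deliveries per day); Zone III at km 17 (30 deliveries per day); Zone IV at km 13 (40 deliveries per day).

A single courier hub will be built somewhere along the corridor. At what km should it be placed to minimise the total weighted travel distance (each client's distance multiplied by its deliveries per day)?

For a sum of weighted absolute distances on a line, the optimum is the weighted median (not the mean). Total weight W = 112; half-weight = 56.
Sort by position and accumulate weight:
  km 2 (Zone II, w=12) → cum 12
  km 13 (Zone IV, w=40) → cum 52
  km 17 (Zone III, w=30) → cum 82  ≥ 56 → median here
  km 31 (Zone I, w=30) → cum 112
Optimal location: km 17.

x = 17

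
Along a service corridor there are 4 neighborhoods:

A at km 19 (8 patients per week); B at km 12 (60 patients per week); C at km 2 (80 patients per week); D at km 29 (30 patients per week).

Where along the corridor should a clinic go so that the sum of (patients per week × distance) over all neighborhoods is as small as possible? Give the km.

x = 12

For a sum of weighted absolute distances on a line, the optimum is the weighted median (not the mean). Total weight W = 178; half-weight = 89.
Sort by position and accumulate weight:
  km 2 (C, w=80) → cum 80
  km 12 (B, w=60) → cum 140  ≥ 89 → median here
  km 19 (A, w=8) → cum 148
  km 29 (D, w=30) → cum 178
Optimal location: km 12.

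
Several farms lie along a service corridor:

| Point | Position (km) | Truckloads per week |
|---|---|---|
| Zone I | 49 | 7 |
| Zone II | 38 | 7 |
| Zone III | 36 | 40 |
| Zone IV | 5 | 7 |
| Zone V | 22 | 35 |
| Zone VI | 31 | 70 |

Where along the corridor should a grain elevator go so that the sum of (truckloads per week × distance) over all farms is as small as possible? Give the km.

x = 31

For a sum of weighted absolute distances on a line, the optimum is the weighted median (not the mean). Total weight W = 166; half-weight = 83.
Sort by position and accumulate weight:
  km 5 (Zone IV, w=7) → cum 7
  km 22 (Zone V, w=35) → cum 42
  km 31 (Zone VI, w=70) → cum 112  ≥ 83 → median here
  km 36 (Zone III, w=40) → cum 152
  km 38 (Zone II, w=7) → cum 159
  km 49 (Zone I, w=7) → cum 166
Optimal location: km 31.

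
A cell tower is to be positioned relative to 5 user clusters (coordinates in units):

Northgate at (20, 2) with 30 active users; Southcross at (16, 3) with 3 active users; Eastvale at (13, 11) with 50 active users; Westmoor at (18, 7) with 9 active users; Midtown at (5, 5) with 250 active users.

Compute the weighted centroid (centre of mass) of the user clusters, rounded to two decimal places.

(7.92, 5.65)

The minimiser of Σwᵢ‖p−pᵢ‖² is the weighted centroid p* = (Σwᵢpᵢ)/(Σwᵢ).
Σwᵢ = 342.
Σwᵢxᵢ = 30·20 + 3·16 + 50·13 + 9·18 + 250·5 = 2710.
Σwᵢyᵢ = 30·2 + 3·3 + 50·11 + 9·7 + 250·5 = 1932.
x* = 2710/342 = 7.92, y* = 1932/342 = 5.65.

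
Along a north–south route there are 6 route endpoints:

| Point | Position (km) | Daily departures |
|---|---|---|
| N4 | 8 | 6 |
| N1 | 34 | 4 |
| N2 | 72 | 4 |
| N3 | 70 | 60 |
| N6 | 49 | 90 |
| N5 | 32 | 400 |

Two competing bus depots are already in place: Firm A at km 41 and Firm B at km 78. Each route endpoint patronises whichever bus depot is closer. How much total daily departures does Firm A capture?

The indifferent point is the midpoint (41+78)/2 = 59.5; route endpoints left of it (closer to Firm A at 41) go to Firm A, those right go to Firm B.
  N4 at 8 (w=6) → Firm A
  N5 at 32 (w=400) → Firm A
  N1 at 34 (w=4) → Firm A
  N6 at 49 (w=90) → Firm A
  N3 at 70 (w=60) → Firm B
  N2 at 72 (w=4) → Firm B
Firm A captures 500; Firm B captures 64.

500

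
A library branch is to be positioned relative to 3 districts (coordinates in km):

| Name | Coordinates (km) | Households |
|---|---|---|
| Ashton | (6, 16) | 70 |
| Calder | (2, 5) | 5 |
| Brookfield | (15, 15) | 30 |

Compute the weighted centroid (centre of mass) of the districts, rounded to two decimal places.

(8.38, 15.19)

The minimiser of Σwᵢ‖p−pᵢ‖² is the weighted centroid p* = (Σwᵢpᵢ)/(Σwᵢ).
Σwᵢ = 105.
Σwᵢxᵢ = 70·6 + 5·2 + 30·15 = 880.
Σwᵢyᵢ = 70·16 + 5·5 + 30·15 = 1595.
x* = 880/105 = 8.38, y* = 1595/105 = 15.19.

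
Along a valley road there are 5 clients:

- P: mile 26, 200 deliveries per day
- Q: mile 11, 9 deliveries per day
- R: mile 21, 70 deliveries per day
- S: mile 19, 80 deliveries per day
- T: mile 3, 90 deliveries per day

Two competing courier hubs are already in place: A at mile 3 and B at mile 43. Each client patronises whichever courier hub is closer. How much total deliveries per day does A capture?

The indifferent point is the midpoint (3+43)/2 = 23; clients left of it (closer to A at 3) go to A, those right go to B.
  T at 3 (w=90) → A
  Q at 11 (w=9) → A
  S at 19 (w=80) → A
  R at 21 (w=70) → A
  P at 26 (w=200) → B
A captures 249; B captures 200.

249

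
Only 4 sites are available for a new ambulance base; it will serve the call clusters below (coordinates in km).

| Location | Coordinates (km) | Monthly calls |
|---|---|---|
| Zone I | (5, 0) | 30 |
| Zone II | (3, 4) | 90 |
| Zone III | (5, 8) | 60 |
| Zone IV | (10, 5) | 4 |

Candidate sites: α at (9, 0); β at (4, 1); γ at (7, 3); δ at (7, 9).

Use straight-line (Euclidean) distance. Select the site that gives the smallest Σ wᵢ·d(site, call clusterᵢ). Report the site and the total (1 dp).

Total weighted distance at each candidate:
  α (9, 0): total = 1326.1
  β (4, 1): total = 780.1
  γ (7, 3): total = 816.8
  δ (7, 9): total = 1007.0
Minimum is at β with total 780.1 km.

β, total 780.1 km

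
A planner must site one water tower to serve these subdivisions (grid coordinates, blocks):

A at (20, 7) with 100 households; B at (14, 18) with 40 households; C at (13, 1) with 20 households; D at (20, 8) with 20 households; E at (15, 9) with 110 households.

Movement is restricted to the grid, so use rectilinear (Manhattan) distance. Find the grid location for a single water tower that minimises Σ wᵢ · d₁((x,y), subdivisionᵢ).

(15, 9)

Manhattan distance separates: Σwᵢ(|x−xᵢ|+|y−yᵢ|) = Σwᵢ|x−xᵢ| + Σwᵢ|y−yᵢ|, so x and y are optimised independently as 1-D weighted medians.
Total weight W = 290; half = 145.
x-coordinate, sorted with cumulative weight:
  x=13 (C, w=20) cum 20
  x=14 (B, w=40) cum 60
  x=15 (E, w=110) cum 170  ← median
  x=20 (A, w=100) cum 270
  x=20 (D, w=20) cum 290
⇒ x* = 15
y-coordinate, sorted with cumulative weight:
  y=1 (C, w=20) cum 20
  y=7 (A, w=100) cum 120
  y=8 (D, w=20) cum 140
  y=9 (E, w=110) cum 250  ← median
  y=18 (B, w=40) cum 290
⇒ y* = 9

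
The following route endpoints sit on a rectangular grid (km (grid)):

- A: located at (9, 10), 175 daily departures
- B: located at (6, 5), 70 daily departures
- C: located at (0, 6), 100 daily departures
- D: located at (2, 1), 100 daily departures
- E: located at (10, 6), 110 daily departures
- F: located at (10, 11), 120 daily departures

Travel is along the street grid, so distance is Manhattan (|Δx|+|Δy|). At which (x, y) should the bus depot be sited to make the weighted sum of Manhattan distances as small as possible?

(9, 6)

Manhattan distance separates: Σwᵢ(|x−xᵢ|+|y−yᵢ|) = Σwᵢ|x−xᵢ| + Σwᵢ|y−yᵢ|, so x and y are optimised independently as 1-D weighted medians.
Total weight W = 675; half = 337.5.
x-coordinate, sorted with cumulative weight:
  x=0 (C, w=100) cum 100
  x=2 (D, w=100) cum 200
  x=6 (B, w=70) cum 270
  x=9 (A, w=175) cum 445  ← median
  x=10 (E, w=110) cum 555
  x=10 (F, w=120) cum 675
⇒ x* = 9
y-coordinate, sorted with cumulative weight:
  y=1 (D, w=100) cum 100
  y=5 (B, w=70) cum 170
  y=6 (C, w=100) cum 270
  y=6 (E, w=110) cum 380  ← median
  y=10 (A, w=175) cum 555
  y=11 (F, w=120) cum 675
⇒ y* = 6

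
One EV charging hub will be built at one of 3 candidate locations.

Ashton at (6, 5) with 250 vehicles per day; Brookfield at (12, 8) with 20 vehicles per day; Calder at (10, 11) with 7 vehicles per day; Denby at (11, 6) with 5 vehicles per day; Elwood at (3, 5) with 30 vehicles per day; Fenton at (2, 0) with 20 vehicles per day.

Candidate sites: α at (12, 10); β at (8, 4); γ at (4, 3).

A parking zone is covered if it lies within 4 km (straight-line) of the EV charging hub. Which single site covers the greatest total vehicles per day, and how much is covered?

Coverage radius r = 4 km; a point is covered iff (Δx)²+(Δy)² ≤ 4² = 16.
  α (12, 10): covers {Brookfield, Calder} → 27
  β (8, 4): covers {Ashton, Denby} → 255
  γ (4, 3): covers {Ashton, Elwood, Fenton} → 300
Maximum coverage at γ: 300 vehicles per day.

γ, covering 300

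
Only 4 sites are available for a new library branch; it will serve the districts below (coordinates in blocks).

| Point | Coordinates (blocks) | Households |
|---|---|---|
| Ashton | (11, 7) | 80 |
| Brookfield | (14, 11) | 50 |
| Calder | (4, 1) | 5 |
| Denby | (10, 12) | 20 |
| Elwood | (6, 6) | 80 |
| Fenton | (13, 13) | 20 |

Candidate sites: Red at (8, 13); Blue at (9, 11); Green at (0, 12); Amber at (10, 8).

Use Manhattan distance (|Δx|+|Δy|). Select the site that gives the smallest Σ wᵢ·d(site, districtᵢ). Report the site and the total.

Amber, total 1295 blocks

Total weighted distance at each candidate:
  Red (8, 13): total = 2080
  Blue (9, 11): total = 1605
  Green (0, 12): total = 3545
  Amber (10, 8): total = 1295
Minimum is at Amber with total 1295 blocks.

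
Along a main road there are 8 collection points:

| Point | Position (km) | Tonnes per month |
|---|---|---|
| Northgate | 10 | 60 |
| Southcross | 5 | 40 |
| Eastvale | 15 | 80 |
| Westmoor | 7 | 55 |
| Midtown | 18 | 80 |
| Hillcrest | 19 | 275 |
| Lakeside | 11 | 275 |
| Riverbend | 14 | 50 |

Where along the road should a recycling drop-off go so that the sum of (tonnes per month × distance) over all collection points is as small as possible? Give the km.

For a sum of weighted absolute distances on a line, the optimum is the weighted median (not the mean). Total weight W = 915; half-weight = 457.5.
Sort by position and accumulate weight:
  km 5 (Southcross, w=40) → cum 40
  km 7 (Westmoor, w=55) → cum 95
  km 10 (Northgate, w=60) → cum 155
  km 11 (Lakeside, w=275) → cum 430
  km 14 (Riverbend, w=50) → cum 480  ≥ 457.5 → median here
  km 15 (Eastvale, w=80) → cum 560
  km 18 (Midtown, w=80) → cum 640
  km 19 (Hillcrest, w=275) → cum 915
Optimal location: km 14.

x = 14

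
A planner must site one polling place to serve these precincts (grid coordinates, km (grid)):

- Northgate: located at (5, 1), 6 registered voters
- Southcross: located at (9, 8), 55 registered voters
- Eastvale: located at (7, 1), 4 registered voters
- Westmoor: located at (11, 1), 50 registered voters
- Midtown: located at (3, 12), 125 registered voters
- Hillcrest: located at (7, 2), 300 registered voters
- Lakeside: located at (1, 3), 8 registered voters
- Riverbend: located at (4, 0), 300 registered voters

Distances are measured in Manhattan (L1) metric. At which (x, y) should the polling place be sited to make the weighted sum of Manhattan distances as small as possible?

(4, 2)

Manhattan distance separates: Σwᵢ(|x−xᵢ|+|y−yᵢ|) = Σwᵢ|x−xᵢ| + Σwᵢ|y−yᵢ|, so x and y are optimised independently as 1-D weighted medians.
Total weight W = 848; half = 424.
x-coordinate, sorted with cumulative weight:
  x=1 (Lakeside, w=8) cum 8
  x=3 (Midtown, w=125) cum 133
  x=4 (Riverbend, w=300) cum 433  ← median
  x=5 (Northgate, w=6) cum 439
  x=7 (Eastvale, w=4) cum 443
  x=7 (Hillcrest, w=300) cum 743
  x=9 (Southcross, w=55) cum 798
  x=11 (Westmoor, w=50) cum 848
⇒ x* = 4
y-coordinate, sorted with cumulative weight:
  y=0 (Riverbend, w=300) cum 300
  y=1 (Northgate, w=6) cum 306
  y=1 (Eastvale, w=4) cum 310
  y=1 (Westmoor, w=50) cum 360
  y=2 (Hillcrest, w=300) cum 660  ← median
  y=3 (Lakeside, w=8) cum 668
  y=8 (Southcross, w=55) cum 723
  y=12 (Midtown, w=125) cum 848
⇒ y* = 2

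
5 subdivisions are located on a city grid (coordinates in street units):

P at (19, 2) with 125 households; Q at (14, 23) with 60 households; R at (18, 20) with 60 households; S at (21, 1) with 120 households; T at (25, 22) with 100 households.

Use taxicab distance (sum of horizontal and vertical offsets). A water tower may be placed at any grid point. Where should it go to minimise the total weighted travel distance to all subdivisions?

Manhattan distance separates: Σwᵢ(|x−xᵢ|+|y−yᵢ|) = Σwᵢ|x−xᵢ| + Σwᵢ|y−yᵢ|, so x and y are optimised independently as 1-D weighted medians.
Total weight W = 465; half = 232.5.
x-coordinate, sorted with cumulative weight:
  x=14 (Q, w=60) cum 60
  x=18 (R, w=60) cum 120
  x=19 (P, w=125) cum 245  ← median
  x=21 (S, w=120) cum 365
  x=25 (T, w=100) cum 465
⇒ x* = 19
y-coordinate, sorted with cumulative weight:
  y=1 (S, w=120) cum 120
  y=2 (P, w=125) cum 245  ← median
  y=20 (R, w=60) cum 305
  y=22 (T, w=100) cum 405
  y=23 (Q, w=60) cum 465
⇒ y* = 2

(19, 2)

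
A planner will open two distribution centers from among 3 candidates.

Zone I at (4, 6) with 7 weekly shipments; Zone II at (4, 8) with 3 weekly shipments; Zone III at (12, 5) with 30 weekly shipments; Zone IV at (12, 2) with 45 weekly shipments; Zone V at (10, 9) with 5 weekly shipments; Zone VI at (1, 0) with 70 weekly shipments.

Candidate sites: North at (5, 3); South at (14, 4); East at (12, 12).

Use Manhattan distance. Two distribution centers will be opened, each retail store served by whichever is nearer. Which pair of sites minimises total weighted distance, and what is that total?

{North, South}, total 851

Evaluate every pair (each demand assigned to the nearer of the two):
  {North, South}: total = 851
  {North, East}: total = 1131
  {South, East}: total = 1605
Best pair: {North, South} with total 851.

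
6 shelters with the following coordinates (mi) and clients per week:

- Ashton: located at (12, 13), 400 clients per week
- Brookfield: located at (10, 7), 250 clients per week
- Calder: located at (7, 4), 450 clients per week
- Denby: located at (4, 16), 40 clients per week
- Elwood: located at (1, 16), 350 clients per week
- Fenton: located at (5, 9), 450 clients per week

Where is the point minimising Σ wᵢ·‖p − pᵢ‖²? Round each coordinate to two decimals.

The minimiser of Σwᵢ‖p−pᵢ‖² is the weighted centroid p* = (Σwᵢpᵢ)/(Σwᵢ).
Σwᵢ = 1940.
Σwᵢxᵢ = 400·12 + 250·10 + 450·7 + 40·4 + 350·1 + 450·5 = 13210.
Σwᵢyᵢ = 400·13 + 250·7 + 450·4 + 40·16 + 350·16 + 450·9 = 19040.
x* = 13210/1940 = 6.81, y* = 19040/1940 = 9.81.

(6.81, 9.81)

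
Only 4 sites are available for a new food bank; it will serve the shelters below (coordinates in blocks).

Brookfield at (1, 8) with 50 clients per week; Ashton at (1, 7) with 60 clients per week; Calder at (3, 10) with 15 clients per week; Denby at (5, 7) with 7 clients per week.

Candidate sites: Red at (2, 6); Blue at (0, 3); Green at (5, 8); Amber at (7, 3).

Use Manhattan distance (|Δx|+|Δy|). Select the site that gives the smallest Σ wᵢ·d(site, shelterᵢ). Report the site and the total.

Red, total 373 blocks

Total weighted distance at each candidate:
  Red (2, 6): total = 373
  Blue (0, 3): total = 813
  Green (5, 8): total = 567
  Amber (7, 3): total = 1357
Minimum is at Red with total 373 blocks.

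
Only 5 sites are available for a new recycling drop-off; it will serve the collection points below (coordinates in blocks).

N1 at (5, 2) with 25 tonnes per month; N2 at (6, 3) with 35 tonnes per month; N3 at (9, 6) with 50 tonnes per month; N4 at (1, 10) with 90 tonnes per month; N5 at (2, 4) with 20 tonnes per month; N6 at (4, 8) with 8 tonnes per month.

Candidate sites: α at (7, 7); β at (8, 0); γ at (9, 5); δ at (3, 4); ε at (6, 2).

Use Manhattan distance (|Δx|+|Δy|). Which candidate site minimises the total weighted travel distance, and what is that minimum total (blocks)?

Total weighted distance at each candidate:
  α (7, 7): total = 1502
  β (8, 0): total = 2476
  γ (9, 5): total = 1794
  δ (3, 4): total = 1420
  ε (6, 2): total = 1764
Minimum is at δ with total 1420 blocks.

δ, total 1420 blocks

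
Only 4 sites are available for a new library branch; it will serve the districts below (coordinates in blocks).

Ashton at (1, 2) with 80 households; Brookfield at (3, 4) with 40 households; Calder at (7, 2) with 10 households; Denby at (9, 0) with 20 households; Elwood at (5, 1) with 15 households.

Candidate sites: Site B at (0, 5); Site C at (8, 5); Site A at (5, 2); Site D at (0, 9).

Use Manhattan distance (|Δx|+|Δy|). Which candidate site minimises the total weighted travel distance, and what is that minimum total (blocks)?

Site A, total 635 blocks

Total weighted distance at each candidate:
  Site B (0, 5): total = 995
  Site C (8, 5): total = 1305
  Site A (5, 2): total = 635
  Site D (0, 9): total = 1655
Minimum is at Site A with total 635 blocks.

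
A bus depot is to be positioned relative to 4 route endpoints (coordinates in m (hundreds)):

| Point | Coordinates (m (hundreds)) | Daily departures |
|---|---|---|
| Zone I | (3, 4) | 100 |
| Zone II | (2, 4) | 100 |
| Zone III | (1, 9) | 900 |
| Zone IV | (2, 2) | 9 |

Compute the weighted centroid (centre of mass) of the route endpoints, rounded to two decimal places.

The minimiser of Σwᵢ‖p−pᵢ‖² is the weighted centroid p* = (Σwᵢpᵢ)/(Σwᵢ).
Σwᵢ = 1109.
Σwᵢxᵢ = 100·3 + 100·2 + 900·1 + 9·2 = 1418.
Σwᵢyᵢ = 100·4 + 100·4 + 900·9 + 9·2 = 8918.
x* = 1418/1109 = 1.28, y* = 8918/1109 = 8.04.

(1.28, 8.04)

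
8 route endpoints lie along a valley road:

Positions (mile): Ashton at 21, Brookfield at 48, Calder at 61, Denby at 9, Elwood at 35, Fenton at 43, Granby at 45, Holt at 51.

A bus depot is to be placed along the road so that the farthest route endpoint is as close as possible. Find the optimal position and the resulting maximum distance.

The 1-center on a line is the midpoint of the two extreme points: leftmost at 9, rightmost at 61.
Optimal location = (9 + 61)/2 = 35; maximum distance = (61 − 9)/2 = 26.

location 35, max distance 26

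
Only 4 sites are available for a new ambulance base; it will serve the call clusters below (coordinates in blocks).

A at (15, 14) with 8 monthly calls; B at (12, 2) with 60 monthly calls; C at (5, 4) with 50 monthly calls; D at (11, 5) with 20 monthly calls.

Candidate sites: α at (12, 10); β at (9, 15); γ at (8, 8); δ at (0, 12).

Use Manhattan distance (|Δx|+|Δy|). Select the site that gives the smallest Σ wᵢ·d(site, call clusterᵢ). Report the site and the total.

γ, total 1174 blocks

Total weighted distance at each candidate:
  α (12, 10): total = 1306
  β (9, 15): total = 2006
  γ (8, 8): total = 1174
  δ (0, 12): total = 2466
Minimum is at γ with total 1174 blocks.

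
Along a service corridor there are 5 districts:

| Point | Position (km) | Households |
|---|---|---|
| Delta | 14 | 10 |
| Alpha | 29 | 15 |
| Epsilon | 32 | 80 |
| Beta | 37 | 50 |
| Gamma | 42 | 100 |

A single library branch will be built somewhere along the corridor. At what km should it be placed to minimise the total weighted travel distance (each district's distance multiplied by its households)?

x = 37

For a sum of weighted absolute distances on a line, the optimum is the weighted median (not the mean). Total weight W = 255; half-weight = 127.5.
Sort by position and accumulate weight:
  km 14 (Delta, w=10) → cum 10
  km 29 (Alpha, w=15) → cum 25
  km 32 (Epsilon, w=80) → cum 105
  km 37 (Beta, w=50) → cum 155  ≥ 127.5 → median here
  km 42 (Gamma, w=100) → cum 255
Optimal location: km 37.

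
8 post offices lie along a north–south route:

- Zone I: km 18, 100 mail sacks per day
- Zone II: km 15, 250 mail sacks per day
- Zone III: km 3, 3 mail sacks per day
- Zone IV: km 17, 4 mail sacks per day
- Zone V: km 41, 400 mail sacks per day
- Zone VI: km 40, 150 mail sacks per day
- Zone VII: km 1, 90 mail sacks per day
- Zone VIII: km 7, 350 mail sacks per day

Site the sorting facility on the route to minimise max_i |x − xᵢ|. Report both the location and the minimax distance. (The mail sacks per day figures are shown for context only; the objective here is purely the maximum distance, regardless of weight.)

The 1-center on a line is the midpoint of the two extreme points: leftmost at 1, rightmost at 41.
Optimal location = (1 + 41)/2 = 21; maximum distance = (41 − 1)/2 = 20.

location 21, max distance 20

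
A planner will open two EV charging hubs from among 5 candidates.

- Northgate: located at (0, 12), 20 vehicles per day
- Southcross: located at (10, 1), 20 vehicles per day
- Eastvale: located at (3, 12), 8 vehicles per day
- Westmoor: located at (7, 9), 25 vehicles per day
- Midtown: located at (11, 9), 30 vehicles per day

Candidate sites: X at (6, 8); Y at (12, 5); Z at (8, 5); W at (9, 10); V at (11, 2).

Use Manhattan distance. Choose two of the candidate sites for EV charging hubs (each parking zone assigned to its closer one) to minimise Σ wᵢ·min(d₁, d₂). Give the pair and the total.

Evaluate every pair (each demand assigned to the nearer of the two):
  {W, V}: total = 489
  {X, V}: total = 526
  {Y, W}: total = 569
  {Z, W}: total = 569
  {X, Y}: total = 576
  {X, W}: total = 596
  {X, Z}: total = 606
  {Z, V}: total = 771
  {Y, Z}: total = 791
  {Y, V}: total = 923
Best pair: {W, V} with total 489.

{W, V}, total 489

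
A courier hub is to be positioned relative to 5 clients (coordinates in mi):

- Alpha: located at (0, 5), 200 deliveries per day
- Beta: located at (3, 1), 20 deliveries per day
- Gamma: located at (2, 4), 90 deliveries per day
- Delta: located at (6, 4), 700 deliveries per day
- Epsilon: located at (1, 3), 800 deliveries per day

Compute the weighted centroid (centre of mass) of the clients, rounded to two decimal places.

(2.90, 3.64)

The minimiser of Σwᵢ‖p−pᵢ‖² is the weighted centroid p* = (Σwᵢpᵢ)/(Σwᵢ).
Σwᵢ = 1810.
Σwᵢxᵢ = 200·0 + 20·3 + 90·2 + 700·6 + 800·1 = 5240.
Σwᵢyᵢ = 200·5 + 20·1 + 90·4 + 700·4 + 800·3 = 6580.
x* = 5240/1810 = 2.90, y* = 6580/1810 = 3.64.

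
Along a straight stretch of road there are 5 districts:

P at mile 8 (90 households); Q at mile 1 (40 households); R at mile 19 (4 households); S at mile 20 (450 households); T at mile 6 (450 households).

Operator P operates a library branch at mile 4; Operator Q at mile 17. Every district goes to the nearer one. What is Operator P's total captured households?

580

The indifferent point is the midpoint (4+17)/2 = 10.5; districts left of it (closer to Operator P at 4) go to Operator P, those right go to Operator Q.
  Q at 1 (w=40) → Operator P
  T at 6 (w=450) → Operator P
  P at 8 (w=90) → Operator P
  R at 19 (w=4) → Operator Q
  S at 20 (w=450) → Operator Q
Operator P captures 580; Operator Q captures 454.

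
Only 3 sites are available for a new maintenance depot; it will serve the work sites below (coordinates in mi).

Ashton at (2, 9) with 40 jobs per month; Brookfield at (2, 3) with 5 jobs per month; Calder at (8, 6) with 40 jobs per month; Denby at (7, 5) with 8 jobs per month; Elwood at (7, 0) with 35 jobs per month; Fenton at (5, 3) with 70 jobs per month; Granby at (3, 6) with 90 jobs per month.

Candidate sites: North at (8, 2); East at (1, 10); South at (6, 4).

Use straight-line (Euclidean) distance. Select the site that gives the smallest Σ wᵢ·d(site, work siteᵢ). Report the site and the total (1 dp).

South, total 969.0 mi

Total weighted distance at each candidate:
  North (8, 2): total = 1460.4
  East (1, 10): total = 1851.9
  South (6, 4): total = 969.0
Minimum is at South with total 969.0 mi.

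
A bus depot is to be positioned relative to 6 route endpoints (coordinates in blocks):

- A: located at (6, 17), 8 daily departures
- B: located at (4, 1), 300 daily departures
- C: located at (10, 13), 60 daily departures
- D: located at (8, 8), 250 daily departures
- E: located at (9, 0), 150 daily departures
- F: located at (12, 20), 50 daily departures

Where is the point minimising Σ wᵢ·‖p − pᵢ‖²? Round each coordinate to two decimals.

The minimiser of Σwᵢ‖p−pᵢ‖² is the weighted centroid p* = (Σwᵢpᵢ)/(Σwᵢ).
Σwᵢ = 818.
Σwᵢxᵢ = 8·6 + 300·4 + 60·10 + 250·8 + 150·9 + 50·12 = 5798.
Σwᵢyᵢ = 8·17 + 300·1 + 60·13 + 250·8 + 150·0 + 50·20 = 4216.
x* = 5798/818 = 7.09, y* = 4216/818 = 5.15.

(7.09, 5.15)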